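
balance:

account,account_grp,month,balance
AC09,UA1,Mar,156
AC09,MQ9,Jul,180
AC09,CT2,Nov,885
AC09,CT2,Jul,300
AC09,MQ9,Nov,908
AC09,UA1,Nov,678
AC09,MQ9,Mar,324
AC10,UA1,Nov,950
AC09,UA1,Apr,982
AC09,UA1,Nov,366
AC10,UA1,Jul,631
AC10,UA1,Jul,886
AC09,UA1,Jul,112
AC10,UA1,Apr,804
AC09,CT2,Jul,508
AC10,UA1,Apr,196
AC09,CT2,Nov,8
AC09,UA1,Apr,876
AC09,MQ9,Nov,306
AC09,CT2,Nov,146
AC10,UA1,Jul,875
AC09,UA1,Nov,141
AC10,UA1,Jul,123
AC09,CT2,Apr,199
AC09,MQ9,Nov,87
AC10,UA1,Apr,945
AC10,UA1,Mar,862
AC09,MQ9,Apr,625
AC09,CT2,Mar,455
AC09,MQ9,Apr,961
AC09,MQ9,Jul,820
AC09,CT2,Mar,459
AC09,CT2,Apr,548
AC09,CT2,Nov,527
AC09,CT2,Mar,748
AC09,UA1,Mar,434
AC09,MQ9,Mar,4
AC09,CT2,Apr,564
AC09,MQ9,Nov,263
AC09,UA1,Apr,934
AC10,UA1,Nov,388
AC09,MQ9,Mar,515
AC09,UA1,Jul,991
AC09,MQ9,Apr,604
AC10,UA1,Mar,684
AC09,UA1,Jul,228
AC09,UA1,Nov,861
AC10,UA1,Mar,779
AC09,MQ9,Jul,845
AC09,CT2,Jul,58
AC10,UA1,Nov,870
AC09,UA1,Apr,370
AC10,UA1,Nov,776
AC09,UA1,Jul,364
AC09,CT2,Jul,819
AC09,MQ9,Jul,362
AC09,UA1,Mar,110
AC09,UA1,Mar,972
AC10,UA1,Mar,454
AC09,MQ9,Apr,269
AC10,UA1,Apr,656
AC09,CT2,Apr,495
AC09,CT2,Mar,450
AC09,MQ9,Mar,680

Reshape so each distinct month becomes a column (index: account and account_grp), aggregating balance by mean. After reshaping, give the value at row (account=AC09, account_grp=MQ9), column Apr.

Rows with account=AC09, account_grp=MQ9 and month=Apr: balance values are 625, 961, 604, 269.
(625 + 961 + 604 + 269) / 4 = 614.75.

614.75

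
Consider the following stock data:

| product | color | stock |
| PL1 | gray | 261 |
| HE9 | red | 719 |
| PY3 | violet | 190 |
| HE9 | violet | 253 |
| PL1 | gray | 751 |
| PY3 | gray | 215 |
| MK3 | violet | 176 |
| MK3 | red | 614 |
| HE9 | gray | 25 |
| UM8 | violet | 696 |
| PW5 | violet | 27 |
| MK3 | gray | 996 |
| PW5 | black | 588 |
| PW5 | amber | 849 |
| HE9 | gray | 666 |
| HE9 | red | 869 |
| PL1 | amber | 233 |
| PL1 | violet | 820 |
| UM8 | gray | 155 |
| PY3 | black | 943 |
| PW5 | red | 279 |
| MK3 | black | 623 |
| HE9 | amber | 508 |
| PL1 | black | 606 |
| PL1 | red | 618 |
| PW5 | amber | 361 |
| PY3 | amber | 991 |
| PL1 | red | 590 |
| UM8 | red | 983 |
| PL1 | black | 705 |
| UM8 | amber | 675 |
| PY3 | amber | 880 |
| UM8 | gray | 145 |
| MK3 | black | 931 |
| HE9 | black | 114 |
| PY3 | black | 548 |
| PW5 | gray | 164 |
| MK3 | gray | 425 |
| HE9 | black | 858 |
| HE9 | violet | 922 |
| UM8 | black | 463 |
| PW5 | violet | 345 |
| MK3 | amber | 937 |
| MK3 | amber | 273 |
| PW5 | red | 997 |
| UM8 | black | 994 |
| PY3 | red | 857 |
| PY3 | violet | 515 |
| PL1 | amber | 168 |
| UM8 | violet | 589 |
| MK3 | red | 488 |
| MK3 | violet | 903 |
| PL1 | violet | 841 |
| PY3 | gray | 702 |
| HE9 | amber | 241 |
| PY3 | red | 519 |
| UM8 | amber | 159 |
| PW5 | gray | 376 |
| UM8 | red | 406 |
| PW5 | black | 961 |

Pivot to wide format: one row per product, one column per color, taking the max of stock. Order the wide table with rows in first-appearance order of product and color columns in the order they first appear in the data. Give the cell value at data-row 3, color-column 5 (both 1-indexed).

991

With rows in first-appearance order of product, row 3 is product=PY3. color columns in first-appearance order: gray, red, violet, black, amber; column 5 is amber.
Long rows with product=PY3, color=amber: max(991, 880) = 991.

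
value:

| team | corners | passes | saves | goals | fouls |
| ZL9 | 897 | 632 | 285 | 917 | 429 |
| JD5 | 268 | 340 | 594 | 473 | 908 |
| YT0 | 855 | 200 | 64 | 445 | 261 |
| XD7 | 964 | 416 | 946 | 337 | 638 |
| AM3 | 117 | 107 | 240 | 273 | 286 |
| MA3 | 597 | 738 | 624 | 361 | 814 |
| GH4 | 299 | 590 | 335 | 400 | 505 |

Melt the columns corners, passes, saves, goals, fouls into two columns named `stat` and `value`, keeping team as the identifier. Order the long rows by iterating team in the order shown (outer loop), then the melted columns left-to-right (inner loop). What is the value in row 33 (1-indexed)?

35 rows total (7 × 5). Row 33: index ⌊(33-1)/5⌋ = 6 into team → GH4; (33-1) mod 5 = 2 into the melted columns → saves.
So row 33 is (GH4, saves, 335); value = 335.

335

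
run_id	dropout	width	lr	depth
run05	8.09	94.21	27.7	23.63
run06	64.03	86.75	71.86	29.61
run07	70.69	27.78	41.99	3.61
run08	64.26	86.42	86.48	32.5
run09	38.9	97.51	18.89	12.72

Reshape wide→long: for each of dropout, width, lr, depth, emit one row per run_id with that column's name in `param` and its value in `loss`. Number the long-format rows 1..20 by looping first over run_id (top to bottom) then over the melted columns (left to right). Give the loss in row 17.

38.9

20 rows total (5 × 4). Row 17: index ⌊(17-1)/4⌋ = 4 into run_id → run09; (17-1) mod 4 = 0 into the melted columns → dropout.
So row 17 is (run09, dropout, 38.9); loss = 38.9.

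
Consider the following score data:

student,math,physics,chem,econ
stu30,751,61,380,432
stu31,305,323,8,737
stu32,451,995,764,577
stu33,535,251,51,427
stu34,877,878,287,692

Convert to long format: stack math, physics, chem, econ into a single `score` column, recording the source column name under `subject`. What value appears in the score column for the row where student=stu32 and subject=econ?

577

Unpivoting turns each (student, wide-column) pair into one long row.
The wide cell at row stu32, column econ holds 577, so the long row (stu32, econ) has score=577.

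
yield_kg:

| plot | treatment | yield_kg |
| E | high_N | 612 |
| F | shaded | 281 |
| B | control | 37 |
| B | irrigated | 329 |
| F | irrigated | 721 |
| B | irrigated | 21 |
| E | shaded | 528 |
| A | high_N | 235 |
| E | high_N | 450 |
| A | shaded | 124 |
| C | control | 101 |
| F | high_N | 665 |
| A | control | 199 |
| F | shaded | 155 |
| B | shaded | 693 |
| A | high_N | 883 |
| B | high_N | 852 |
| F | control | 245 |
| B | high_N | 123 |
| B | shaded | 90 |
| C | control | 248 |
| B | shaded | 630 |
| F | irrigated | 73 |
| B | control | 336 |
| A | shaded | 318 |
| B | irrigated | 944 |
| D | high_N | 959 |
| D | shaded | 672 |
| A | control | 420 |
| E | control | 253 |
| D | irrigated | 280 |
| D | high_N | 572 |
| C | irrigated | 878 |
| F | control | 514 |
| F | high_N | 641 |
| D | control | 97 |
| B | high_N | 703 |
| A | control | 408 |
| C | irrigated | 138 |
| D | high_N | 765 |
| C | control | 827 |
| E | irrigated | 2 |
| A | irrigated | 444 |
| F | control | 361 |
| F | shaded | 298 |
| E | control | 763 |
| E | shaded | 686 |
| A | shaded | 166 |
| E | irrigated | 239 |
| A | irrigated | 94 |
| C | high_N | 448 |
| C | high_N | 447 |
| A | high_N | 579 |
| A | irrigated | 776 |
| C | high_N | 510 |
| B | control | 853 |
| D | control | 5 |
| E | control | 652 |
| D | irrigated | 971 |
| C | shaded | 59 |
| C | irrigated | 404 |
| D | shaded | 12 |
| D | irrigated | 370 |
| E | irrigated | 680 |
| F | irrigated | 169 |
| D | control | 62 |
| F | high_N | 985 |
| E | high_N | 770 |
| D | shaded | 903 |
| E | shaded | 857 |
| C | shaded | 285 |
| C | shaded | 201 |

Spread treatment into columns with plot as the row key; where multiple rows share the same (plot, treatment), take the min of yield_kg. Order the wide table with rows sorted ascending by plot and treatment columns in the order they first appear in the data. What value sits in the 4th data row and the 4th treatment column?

280

With rows sorted ascending by plot, row 4 is plot=D. treatment columns in first-appearance order: high_N, shaded, control, irrigated; column 4 is irrigated.
Long rows with plot=D, treatment=irrigated: min(280, 971, 370) = 280.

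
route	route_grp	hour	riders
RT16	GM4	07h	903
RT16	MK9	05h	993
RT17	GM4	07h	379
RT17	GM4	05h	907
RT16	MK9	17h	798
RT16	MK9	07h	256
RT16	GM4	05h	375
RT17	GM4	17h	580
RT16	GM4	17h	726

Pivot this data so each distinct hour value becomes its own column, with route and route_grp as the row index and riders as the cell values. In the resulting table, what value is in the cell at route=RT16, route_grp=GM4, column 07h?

903

Wide layout: rows indexed by route and route_grp, columns are the 3 distinct hour values (07h, 05h, 17h).
Cell (route=RT16, route_grp=GM4, hour=07h) draws from the long row where route=RT16, route_grp=GM4 and hour=07h, which has riders=903.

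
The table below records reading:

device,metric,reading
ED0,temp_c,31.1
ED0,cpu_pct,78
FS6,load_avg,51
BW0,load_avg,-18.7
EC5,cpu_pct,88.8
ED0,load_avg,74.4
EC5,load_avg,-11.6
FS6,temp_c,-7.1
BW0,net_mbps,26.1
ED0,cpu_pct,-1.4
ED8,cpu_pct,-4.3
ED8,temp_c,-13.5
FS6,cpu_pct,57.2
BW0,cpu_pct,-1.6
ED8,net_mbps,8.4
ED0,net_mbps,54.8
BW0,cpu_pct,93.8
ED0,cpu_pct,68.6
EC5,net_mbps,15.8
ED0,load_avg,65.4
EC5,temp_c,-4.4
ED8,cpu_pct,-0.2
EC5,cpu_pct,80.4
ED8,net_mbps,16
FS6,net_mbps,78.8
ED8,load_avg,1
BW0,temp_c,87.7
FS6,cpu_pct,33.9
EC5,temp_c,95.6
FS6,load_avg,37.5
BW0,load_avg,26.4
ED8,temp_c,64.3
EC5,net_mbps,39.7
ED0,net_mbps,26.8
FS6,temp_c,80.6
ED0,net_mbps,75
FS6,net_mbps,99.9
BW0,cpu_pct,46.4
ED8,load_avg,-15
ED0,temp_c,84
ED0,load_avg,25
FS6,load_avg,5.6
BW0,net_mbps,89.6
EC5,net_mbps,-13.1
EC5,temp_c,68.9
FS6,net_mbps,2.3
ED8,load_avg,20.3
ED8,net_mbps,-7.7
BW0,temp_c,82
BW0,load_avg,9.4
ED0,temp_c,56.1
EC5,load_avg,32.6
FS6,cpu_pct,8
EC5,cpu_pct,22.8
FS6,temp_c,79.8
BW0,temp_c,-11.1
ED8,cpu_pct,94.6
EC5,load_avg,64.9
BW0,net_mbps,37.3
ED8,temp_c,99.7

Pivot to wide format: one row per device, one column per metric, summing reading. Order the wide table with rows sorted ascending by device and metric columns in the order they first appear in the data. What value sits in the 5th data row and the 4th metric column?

181

With rows sorted ascending by device, row 5 is device=FS6. metric columns in first-appearance order: temp_c, cpu_pct, load_avg, net_mbps; column 4 is net_mbps.
Long rows with device=FS6, metric=net_mbps: 78.8 + 99.9 + 2.3 = 181.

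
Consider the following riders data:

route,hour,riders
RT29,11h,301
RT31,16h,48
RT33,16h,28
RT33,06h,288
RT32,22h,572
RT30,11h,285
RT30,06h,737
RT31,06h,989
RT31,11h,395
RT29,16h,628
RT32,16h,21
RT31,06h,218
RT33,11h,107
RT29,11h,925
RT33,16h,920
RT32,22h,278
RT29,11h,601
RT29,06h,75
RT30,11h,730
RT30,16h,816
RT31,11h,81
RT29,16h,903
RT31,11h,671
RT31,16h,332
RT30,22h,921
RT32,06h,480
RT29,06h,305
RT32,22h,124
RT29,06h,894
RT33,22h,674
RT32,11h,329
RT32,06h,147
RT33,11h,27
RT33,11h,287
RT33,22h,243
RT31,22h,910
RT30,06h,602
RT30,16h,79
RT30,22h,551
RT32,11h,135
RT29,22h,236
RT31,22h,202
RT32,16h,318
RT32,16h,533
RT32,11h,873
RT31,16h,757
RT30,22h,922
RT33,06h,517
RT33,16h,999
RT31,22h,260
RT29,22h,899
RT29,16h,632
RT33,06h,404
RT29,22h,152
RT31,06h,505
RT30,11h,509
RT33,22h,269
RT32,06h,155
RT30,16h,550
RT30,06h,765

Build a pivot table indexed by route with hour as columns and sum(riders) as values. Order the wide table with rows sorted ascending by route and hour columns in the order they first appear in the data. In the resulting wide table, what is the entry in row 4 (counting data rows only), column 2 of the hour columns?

872

With rows sorted ascending by route, row 4 is route=RT32. hour columns in first-appearance order: 11h, 16h, 06h, 22h; column 2 is 16h.
Long rows with route=RT32, hour=16h: 21 + 318 + 533 = 872.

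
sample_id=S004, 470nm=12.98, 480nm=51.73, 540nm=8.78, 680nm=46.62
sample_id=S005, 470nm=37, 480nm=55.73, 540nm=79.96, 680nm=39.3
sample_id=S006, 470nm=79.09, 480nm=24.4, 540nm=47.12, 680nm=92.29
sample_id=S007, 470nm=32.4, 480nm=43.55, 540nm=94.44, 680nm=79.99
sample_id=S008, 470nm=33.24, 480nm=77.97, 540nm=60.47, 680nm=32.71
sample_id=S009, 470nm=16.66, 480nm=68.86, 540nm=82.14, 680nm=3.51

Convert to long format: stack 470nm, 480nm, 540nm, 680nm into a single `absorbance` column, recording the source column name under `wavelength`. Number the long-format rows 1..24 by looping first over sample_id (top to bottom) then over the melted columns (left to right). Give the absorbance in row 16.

79.99

24 rows total (6 × 4). Row 16: index ⌊(16-1)/4⌋ = 3 into sample_id → S007; (16-1) mod 4 = 3 into the melted columns → 680nm.
So row 16 is (S007, 680nm, 79.99); absorbance = 79.99.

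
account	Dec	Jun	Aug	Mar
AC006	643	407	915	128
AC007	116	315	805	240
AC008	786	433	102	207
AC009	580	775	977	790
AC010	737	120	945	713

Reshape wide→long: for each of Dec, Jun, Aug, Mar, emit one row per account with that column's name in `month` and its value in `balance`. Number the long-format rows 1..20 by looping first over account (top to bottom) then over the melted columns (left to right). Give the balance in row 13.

580

20 rows total (5 × 4). Row 13: index ⌊(13-1)/4⌋ = 3 into account → AC009; (13-1) mod 4 = 0 into the melted columns → Dec.
So row 13 is (AC009, Dec, 580); balance = 580.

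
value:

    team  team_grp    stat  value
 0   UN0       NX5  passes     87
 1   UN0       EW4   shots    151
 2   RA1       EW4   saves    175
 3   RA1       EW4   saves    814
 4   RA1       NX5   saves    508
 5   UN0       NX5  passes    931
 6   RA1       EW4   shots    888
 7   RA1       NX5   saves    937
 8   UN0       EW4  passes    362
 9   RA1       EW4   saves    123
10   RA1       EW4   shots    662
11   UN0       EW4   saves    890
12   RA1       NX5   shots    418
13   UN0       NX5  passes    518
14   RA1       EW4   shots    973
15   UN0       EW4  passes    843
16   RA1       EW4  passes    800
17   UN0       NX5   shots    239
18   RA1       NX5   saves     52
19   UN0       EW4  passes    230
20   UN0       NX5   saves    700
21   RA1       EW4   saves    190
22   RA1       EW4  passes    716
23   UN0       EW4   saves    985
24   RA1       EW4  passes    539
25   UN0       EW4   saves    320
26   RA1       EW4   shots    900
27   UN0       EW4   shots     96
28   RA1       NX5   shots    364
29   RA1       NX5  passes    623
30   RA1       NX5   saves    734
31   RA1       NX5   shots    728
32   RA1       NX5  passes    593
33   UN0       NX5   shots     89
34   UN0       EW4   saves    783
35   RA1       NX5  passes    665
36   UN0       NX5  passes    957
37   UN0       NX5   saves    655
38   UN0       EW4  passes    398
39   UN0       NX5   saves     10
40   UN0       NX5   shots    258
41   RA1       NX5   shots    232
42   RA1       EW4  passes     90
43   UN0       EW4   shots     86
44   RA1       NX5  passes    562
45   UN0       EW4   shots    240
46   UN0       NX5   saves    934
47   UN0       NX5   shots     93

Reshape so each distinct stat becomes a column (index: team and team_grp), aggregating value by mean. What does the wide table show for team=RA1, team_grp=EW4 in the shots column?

Rows with team=RA1, team_grp=EW4 and stat=shots: value values are 888, 662, 973, 900.
(888 + 662 + 973 + 900) / 4 = 855.75.

855.75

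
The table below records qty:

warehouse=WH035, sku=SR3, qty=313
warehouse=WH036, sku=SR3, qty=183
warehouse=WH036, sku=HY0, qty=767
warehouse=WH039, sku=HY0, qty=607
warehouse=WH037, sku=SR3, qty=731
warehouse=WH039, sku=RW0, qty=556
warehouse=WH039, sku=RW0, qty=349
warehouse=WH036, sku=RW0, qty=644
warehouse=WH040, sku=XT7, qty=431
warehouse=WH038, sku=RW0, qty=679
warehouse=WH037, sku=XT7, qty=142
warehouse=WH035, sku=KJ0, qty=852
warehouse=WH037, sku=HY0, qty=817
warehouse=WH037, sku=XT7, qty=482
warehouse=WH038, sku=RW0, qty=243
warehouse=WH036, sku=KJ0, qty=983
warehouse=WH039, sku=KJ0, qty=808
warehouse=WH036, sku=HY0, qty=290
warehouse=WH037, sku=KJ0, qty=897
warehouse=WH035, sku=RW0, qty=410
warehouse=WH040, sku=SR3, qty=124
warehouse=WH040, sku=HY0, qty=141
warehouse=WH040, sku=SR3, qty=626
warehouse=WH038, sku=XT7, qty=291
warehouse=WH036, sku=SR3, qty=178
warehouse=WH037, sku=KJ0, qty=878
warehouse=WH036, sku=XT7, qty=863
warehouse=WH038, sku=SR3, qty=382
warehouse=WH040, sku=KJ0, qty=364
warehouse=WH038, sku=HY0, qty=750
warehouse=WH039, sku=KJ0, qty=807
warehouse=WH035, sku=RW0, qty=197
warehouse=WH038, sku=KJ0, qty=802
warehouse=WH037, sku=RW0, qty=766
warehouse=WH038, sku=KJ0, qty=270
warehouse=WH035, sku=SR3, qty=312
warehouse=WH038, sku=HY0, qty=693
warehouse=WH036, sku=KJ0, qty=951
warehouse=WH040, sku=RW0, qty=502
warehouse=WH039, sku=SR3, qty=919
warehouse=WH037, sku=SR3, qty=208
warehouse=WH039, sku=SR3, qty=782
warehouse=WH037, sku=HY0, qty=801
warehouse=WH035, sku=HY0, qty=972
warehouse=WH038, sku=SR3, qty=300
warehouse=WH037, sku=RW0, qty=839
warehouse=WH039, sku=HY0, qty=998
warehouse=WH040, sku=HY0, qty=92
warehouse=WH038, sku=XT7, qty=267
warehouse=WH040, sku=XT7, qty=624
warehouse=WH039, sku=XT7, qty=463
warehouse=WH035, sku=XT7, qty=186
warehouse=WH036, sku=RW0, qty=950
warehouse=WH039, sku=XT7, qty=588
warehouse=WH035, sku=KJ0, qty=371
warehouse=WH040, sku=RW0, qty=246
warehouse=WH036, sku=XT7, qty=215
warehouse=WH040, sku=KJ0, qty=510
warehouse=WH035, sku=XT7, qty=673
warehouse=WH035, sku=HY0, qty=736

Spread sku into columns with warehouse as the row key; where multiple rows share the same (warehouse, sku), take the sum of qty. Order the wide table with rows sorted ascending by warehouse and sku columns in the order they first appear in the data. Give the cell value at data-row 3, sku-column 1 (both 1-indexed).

With rows sorted ascending by warehouse, row 3 is warehouse=WH037. sku columns in first-appearance order: SR3, HY0, RW0, XT7, KJ0; column 1 is SR3.
Long rows with warehouse=WH037, sku=SR3: 731 + 208 = 939.

939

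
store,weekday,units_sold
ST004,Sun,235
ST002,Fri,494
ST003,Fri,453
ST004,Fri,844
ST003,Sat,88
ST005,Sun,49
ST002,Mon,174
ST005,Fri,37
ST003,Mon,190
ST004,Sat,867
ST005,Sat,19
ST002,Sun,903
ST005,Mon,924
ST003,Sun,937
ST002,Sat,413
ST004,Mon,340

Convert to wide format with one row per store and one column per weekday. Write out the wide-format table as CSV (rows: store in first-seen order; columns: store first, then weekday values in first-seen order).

Columns: store plus the 4 distinct weekday values (Sun, Fri, Sat, Mon).
For example, row ST004 column Sun takes units_sold=235 from the long row (ST004, Sun).

store,Sun,Fri,Sat,Mon
ST004,235,844,867,340
ST002,903,494,413,174
ST003,937,453,88,190
ST005,49,37,19,924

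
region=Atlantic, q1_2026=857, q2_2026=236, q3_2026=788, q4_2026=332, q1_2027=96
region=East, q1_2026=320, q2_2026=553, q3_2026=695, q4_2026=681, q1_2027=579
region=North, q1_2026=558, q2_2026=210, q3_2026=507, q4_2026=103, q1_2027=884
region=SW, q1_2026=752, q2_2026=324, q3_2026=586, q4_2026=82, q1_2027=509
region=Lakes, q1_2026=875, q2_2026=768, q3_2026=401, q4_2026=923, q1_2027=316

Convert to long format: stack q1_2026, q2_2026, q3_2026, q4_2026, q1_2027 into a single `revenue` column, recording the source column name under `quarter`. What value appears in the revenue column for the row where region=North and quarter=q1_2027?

884

Unpivoting turns each (region, wide-column) pair into one long row.
The wide cell at row North, column q1_2027 holds 884, so the long row (North, q1_2027) has revenue=884.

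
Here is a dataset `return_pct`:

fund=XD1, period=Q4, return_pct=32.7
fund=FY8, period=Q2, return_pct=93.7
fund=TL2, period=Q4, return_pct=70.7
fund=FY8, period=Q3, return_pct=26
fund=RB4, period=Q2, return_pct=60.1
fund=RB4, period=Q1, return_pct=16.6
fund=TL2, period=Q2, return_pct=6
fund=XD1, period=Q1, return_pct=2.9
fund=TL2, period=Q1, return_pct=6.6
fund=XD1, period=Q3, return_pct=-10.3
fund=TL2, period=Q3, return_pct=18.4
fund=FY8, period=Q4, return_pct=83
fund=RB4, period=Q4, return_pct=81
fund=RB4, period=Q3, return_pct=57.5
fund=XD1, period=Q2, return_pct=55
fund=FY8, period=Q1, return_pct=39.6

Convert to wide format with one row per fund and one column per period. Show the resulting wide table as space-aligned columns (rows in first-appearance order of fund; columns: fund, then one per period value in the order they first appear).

fund  Q4    Q2    Q3     Q1  
XD1   32.7  55    -10.3  2.9 
FY8   83    93.7  26     39.6
TL2   70.7  6     18.4   6.6 
RB4   81    60.1  57.5   16.6

Columns: fund plus the 4 distinct period values (Q4, Q2, Q3, Q1).
For example, row XD1 column Q4 takes return_pct=32.7 from the long row (XD1, Q4).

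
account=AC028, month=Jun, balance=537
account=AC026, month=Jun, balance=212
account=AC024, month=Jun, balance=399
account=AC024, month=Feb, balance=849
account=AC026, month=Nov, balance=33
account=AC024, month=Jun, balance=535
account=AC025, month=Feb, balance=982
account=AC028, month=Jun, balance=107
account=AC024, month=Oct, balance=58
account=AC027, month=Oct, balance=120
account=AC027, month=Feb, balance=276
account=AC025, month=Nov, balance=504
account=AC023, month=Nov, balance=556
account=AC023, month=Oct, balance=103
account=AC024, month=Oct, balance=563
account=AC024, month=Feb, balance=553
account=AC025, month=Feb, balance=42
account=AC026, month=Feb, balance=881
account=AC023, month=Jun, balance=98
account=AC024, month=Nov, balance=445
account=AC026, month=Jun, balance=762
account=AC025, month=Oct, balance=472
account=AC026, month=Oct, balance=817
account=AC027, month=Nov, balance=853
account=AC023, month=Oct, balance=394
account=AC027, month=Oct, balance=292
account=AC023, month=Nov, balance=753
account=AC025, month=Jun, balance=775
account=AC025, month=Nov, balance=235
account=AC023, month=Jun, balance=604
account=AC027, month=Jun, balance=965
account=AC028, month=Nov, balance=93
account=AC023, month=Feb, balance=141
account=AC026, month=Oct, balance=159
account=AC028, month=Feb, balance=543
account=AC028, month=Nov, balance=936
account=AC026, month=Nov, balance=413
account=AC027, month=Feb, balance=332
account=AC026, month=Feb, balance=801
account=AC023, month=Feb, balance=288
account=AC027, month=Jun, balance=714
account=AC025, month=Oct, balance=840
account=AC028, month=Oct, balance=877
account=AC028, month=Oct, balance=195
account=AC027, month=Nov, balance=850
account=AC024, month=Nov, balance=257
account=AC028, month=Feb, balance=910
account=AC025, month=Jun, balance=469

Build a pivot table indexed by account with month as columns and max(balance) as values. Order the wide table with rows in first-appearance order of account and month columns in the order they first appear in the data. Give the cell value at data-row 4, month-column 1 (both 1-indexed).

With rows in first-appearance order of account, row 4 is account=AC025. month columns in first-appearance order: Jun, Feb, Nov, Oct; column 1 is Jun.
Long rows with account=AC025, month=Jun: max(775, 469) = 775.

775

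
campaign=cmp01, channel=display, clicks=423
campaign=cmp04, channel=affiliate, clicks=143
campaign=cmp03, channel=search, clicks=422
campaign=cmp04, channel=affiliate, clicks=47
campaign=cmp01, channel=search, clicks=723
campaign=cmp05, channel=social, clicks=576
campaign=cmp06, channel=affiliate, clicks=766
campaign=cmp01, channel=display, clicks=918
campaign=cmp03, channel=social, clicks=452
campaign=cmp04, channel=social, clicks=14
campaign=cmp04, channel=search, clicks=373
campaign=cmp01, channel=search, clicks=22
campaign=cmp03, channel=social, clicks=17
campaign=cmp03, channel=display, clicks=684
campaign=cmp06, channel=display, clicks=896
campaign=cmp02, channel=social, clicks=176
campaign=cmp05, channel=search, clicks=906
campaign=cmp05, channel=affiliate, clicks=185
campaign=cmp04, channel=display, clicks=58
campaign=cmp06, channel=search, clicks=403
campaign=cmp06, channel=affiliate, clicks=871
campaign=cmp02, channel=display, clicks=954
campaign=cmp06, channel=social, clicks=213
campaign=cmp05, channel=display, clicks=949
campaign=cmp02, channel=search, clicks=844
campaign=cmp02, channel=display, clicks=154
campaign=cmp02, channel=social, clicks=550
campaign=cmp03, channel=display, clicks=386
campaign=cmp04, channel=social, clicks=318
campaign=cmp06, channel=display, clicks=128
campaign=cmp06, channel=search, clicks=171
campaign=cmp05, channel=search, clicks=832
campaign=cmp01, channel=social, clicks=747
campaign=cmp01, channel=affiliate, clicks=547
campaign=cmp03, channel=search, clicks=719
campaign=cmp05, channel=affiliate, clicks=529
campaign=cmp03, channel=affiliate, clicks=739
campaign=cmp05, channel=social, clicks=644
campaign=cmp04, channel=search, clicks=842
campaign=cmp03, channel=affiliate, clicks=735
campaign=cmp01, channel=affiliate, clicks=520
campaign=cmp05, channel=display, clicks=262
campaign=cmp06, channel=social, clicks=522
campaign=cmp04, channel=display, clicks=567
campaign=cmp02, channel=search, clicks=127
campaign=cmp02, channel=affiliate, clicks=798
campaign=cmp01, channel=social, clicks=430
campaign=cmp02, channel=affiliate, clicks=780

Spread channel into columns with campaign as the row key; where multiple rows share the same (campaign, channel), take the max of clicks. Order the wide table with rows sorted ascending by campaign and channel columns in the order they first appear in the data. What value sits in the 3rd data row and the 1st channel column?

With rows sorted ascending by campaign, row 3 is campaign=cmp03. channel columns in first-appearance order: display, affiliate, search, social; column 1 is display.
Long rows with campaign=cmp03, channel=display: max(684, 386) = 684.

684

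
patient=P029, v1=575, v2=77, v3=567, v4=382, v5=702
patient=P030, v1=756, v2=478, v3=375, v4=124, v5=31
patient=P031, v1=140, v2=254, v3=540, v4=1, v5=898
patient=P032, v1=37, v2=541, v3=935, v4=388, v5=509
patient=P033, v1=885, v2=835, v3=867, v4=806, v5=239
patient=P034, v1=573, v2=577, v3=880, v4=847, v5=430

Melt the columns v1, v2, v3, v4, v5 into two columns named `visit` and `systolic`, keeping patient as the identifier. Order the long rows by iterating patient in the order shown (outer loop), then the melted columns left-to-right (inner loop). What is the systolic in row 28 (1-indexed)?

880

30 rows total (6 × 5). Row 28: index ⌊(28-1)/5⌋ = 5 into patient → P034; (28-1) mod 5 = 2 into the melted columns → v3.
So row 28 is (P034, v3, 880); systolic = 880.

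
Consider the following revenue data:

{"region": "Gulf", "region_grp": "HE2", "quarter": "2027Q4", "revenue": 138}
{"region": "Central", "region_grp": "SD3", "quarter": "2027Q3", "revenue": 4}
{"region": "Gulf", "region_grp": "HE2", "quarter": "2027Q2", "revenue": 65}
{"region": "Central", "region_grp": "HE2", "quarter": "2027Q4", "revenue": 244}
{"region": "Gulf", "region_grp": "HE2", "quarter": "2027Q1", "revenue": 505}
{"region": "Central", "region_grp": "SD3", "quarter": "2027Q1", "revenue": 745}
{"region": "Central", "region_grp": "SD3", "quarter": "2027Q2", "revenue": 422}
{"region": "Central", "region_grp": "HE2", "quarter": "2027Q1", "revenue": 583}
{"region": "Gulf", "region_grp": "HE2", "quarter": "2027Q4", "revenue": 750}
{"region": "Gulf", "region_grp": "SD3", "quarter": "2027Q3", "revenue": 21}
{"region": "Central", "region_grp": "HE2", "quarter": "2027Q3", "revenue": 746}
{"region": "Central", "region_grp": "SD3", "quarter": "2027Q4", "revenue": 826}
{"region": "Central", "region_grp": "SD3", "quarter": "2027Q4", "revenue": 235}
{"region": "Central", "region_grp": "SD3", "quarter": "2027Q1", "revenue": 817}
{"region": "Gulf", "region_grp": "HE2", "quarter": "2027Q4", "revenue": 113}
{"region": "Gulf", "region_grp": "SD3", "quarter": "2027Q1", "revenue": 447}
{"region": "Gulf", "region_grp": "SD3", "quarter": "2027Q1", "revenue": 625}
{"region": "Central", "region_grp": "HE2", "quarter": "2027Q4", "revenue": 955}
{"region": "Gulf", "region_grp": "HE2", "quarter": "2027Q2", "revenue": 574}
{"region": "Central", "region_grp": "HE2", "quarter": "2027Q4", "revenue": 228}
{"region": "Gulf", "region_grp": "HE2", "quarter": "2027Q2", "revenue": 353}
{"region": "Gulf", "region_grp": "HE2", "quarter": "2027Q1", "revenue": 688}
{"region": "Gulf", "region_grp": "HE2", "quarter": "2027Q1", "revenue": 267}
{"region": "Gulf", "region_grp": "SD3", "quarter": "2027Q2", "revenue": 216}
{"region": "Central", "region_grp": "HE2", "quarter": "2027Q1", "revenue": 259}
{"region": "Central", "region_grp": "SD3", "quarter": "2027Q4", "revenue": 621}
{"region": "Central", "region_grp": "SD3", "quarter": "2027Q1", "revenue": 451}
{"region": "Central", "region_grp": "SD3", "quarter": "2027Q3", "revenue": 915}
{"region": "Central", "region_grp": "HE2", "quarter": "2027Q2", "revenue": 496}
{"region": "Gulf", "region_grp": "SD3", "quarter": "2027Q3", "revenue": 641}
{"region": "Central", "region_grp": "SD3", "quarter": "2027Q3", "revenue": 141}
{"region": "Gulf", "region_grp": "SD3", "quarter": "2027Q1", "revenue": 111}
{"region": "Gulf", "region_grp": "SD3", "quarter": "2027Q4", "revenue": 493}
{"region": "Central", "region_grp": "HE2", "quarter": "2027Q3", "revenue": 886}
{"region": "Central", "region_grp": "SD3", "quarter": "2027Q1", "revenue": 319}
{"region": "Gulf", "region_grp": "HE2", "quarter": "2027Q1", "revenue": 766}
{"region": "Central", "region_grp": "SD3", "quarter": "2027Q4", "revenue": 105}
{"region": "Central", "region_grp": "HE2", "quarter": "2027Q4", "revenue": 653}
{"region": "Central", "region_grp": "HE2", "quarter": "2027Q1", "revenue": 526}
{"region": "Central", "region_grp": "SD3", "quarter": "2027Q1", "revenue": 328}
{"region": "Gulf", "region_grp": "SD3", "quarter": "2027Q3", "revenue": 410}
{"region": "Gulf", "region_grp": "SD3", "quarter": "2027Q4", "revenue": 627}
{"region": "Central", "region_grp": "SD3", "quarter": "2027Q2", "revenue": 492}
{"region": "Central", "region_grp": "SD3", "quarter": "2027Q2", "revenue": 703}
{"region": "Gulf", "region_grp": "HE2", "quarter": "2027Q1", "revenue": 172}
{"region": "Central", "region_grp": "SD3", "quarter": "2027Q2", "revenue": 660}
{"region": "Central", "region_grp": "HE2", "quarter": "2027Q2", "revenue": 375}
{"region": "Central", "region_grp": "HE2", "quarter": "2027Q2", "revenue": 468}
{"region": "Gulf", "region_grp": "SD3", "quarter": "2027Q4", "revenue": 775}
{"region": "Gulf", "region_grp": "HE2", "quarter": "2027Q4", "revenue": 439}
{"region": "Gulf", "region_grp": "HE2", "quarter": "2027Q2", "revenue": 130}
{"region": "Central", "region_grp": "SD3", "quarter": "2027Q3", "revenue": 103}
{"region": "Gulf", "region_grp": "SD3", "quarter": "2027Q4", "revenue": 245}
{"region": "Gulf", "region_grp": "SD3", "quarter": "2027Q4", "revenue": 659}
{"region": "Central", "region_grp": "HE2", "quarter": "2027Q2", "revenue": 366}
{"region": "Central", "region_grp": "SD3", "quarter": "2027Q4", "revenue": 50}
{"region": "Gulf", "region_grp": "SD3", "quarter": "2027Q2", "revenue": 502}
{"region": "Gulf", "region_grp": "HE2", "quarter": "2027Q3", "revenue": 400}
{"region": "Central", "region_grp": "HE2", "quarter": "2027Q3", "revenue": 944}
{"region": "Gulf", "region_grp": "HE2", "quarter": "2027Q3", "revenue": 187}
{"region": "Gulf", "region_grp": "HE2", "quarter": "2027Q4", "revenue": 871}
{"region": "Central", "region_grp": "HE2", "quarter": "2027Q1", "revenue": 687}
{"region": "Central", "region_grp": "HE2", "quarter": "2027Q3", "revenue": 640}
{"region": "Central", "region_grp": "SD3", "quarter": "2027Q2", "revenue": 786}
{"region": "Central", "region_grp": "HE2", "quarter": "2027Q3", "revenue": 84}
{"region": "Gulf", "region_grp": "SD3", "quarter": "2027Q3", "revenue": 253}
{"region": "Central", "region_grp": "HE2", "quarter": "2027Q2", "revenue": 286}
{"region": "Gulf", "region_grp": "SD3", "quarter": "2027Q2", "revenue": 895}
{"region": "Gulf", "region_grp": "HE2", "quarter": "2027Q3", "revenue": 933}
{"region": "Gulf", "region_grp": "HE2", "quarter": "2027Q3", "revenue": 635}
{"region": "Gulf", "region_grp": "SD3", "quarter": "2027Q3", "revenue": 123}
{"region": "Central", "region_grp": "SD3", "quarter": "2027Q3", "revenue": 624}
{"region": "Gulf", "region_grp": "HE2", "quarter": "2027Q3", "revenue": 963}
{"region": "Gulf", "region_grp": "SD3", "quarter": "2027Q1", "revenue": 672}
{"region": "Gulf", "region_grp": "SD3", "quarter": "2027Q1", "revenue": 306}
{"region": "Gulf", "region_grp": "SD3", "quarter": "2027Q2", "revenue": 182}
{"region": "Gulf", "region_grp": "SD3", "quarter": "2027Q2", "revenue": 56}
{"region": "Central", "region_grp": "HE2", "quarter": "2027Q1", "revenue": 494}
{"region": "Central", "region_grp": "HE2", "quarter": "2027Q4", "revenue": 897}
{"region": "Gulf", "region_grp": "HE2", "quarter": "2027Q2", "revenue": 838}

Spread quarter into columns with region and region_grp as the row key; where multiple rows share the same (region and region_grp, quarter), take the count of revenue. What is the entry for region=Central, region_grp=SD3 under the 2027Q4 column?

Rows with region=Central, region_grp=SD3 and quarter=2027Q4: revenue values are 826, 235, 621, 105, 50.
5 rows match — count = 5.

5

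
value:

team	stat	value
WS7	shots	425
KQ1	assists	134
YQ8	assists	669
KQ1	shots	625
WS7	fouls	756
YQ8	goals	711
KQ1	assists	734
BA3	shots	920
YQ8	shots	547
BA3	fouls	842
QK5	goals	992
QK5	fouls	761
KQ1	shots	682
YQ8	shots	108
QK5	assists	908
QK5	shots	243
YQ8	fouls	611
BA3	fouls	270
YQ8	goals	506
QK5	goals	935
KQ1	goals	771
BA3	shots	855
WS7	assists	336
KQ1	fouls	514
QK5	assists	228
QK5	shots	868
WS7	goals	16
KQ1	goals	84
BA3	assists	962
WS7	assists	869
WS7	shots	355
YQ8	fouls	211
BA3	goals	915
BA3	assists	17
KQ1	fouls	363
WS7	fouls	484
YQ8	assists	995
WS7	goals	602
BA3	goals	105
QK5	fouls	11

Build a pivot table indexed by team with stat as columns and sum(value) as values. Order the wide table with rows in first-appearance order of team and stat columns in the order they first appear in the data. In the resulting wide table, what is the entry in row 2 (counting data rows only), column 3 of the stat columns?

With rows in first-appearance order of team, row 2 is team=KQ1. stat columns in first-appearance order: shots, assists, fouls, goals; column 3 is fouls.
Long rows with team=KQ1, stat=fouls: 514 + 363 = 877.

877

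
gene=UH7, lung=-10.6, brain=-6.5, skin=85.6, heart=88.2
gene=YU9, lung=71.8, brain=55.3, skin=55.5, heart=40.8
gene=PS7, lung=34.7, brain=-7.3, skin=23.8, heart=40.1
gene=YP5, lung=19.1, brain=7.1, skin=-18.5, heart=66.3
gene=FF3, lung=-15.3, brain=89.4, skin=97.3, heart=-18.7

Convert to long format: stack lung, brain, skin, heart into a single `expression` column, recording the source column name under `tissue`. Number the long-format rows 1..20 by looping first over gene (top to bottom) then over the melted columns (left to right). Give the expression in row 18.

89.4

20 rows total (5 × 4). Row 18: index ⌊(18-1)/4⌋ = 4 into gene → FF3; (18-1) mod 4 = 1 into the melted columns → brain.
So row 18 is (FF3, brain, 89.4); expression = 89.4.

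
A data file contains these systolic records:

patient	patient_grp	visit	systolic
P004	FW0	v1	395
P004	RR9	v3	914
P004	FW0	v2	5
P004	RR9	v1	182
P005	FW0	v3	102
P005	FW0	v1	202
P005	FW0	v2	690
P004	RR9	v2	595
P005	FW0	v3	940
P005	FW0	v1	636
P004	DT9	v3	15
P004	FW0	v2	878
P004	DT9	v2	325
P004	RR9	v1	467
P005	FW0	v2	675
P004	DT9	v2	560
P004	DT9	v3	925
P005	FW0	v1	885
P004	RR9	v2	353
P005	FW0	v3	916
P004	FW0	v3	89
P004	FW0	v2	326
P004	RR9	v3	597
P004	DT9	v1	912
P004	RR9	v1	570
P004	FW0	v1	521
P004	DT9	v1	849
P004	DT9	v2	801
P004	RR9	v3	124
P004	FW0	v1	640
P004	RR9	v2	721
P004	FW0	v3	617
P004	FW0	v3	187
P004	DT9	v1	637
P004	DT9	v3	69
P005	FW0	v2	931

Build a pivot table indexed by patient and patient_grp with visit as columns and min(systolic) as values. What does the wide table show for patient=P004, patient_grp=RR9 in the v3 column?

124

Rows with patient=P004, patient_grp=RR9 and visit=v3: systolic values are 914, 597, 124.
min(914, 597, 124) = 124.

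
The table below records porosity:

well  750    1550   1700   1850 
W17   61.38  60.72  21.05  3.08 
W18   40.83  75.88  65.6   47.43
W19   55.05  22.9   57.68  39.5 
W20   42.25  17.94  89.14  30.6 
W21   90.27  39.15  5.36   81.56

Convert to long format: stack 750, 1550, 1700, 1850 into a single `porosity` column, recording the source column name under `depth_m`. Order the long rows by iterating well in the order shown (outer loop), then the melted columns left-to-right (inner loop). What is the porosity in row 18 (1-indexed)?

39.15

20 rows total (5 × 4). Row 18: index ⌊(18-1)/4⌋ = 4 into well → W21; (18-1) mod 4 = 1 into the melted columns → 1550.
So row 18 is (W21, 1550, 39.15); porosity = 39.15.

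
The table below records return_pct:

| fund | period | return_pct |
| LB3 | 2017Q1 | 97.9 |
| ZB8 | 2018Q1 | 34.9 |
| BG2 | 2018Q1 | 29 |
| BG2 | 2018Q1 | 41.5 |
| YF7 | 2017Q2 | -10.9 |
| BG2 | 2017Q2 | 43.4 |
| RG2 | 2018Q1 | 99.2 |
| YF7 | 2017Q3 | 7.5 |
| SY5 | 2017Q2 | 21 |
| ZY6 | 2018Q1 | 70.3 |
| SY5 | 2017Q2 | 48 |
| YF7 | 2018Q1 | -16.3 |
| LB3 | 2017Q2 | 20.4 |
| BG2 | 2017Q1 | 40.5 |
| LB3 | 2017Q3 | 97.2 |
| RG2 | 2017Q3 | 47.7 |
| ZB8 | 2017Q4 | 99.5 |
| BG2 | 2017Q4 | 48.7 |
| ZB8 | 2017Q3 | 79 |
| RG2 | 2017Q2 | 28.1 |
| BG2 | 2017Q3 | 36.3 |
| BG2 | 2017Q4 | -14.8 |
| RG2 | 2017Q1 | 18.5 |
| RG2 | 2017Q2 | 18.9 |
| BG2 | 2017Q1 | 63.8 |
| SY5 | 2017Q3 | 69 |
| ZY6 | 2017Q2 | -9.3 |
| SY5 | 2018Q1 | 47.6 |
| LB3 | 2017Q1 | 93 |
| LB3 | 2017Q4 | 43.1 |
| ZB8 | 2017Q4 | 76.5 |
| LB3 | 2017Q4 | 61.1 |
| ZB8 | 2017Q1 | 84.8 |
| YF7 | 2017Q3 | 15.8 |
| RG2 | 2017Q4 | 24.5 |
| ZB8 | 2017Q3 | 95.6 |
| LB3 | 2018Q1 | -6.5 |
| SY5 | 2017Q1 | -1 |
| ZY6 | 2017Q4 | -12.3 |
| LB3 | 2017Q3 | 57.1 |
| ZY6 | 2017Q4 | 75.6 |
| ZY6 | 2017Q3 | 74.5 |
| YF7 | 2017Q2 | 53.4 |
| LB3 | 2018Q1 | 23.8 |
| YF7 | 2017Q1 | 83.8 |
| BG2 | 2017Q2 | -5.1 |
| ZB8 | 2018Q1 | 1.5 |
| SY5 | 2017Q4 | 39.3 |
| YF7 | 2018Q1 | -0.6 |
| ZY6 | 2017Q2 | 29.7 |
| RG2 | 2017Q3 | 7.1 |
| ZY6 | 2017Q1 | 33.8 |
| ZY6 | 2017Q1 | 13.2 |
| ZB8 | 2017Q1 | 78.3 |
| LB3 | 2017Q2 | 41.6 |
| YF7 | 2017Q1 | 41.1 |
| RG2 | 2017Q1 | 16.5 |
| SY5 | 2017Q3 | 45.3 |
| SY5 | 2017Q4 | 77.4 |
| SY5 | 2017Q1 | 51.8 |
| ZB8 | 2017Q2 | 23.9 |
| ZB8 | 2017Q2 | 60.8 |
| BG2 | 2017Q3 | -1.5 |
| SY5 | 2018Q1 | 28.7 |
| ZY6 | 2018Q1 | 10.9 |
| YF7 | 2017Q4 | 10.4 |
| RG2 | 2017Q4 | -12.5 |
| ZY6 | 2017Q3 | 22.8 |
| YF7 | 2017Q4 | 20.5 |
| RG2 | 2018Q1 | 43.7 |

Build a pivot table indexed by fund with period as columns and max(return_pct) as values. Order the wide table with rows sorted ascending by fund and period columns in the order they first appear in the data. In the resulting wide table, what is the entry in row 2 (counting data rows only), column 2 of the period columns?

23.8

With rows sorted ascending by fund, row 2 is fund=LB3. period columns in first-appearance order: 2017Q1, 2018Q1, 2017Q2, 2017Q3, 2017Q4; column 2 is 2018Q1.
Long rows with fund=LB3, period=2018Q1: max(-6.5, 23.8) = 23.8.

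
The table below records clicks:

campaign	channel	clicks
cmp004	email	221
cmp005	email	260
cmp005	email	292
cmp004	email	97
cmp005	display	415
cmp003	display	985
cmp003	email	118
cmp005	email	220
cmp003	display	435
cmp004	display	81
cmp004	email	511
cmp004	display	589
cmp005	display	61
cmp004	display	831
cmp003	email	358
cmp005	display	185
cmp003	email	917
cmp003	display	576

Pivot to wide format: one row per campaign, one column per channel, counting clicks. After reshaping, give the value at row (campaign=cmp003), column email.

Rows with campaign=cmp003 and channel=email: clicks values are 118, 358, 917.
3 rows match — count = 3.

3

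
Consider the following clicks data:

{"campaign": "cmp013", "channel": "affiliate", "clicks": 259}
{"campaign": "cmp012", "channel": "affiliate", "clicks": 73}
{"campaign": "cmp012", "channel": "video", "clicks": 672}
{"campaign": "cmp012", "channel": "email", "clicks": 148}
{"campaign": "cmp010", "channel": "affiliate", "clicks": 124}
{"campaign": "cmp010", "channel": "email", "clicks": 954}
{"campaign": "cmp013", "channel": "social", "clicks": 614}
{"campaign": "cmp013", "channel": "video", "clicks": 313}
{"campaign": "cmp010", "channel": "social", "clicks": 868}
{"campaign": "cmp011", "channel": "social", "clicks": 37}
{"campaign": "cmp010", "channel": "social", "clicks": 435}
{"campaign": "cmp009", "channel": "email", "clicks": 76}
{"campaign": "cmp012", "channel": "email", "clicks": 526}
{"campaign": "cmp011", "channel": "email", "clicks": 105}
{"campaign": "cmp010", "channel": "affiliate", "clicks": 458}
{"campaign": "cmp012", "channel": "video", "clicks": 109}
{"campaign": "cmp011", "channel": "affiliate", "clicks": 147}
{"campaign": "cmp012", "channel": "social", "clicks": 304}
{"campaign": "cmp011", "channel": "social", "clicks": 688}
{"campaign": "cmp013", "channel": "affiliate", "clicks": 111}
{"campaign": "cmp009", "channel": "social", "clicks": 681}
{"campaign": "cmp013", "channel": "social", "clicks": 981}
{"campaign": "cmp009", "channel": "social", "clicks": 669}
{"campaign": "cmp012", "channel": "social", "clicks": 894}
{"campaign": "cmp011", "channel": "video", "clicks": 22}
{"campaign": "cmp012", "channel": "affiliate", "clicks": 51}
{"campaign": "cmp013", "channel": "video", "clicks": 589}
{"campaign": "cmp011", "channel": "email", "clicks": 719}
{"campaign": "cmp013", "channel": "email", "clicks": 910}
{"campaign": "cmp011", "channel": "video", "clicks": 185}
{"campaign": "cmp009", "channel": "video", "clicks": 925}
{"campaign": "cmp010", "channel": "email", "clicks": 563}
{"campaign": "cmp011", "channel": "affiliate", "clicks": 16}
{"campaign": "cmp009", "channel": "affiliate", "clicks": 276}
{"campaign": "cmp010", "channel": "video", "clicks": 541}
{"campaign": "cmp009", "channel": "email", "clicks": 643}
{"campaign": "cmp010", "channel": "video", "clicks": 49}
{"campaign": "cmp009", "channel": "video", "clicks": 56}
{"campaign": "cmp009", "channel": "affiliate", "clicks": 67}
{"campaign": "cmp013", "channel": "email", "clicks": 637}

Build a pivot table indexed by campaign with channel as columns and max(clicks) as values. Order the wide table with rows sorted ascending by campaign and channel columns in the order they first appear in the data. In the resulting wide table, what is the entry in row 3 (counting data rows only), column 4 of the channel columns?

With rows sorted ascending by campaign, row 3 is campaign=cmp011. channel columns in first-appearance order: affiliate, video, email, social; column 4 is social.
Long rows with campaign=cmp011, channel=social: max(37, 688) = 688.

688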